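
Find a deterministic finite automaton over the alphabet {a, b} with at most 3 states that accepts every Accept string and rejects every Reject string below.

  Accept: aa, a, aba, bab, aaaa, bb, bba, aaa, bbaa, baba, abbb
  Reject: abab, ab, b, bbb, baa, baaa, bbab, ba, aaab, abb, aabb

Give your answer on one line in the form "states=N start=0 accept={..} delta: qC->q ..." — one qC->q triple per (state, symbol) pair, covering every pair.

states=3 start=0 accept={1} delta: 0a->1 0b->2 1a->1 1b->0 2a->2 2b->1

Grow the machine one transition at a time. Run the examples from 0; the earliest place one falls off (shortest prefix, ties alphabetical) gets sent to the lowest-numbered state that keeps every Accept/Reject pair distinguishable — a pair clashes when both reach the same state with identical unread suffix — and to a fresh state only if none does.
a: 0a undefined. 0a->0: no, aba/ba meet in 0 with "ba" left. Open state 1: 0a->1.
b: 0b undefined. 0b->0: no, aa/baa meet in 1 with "a" left. 0b->1: no, aa/ba meet in 1 with "a" left. Open state 2: 0b->2.
aa: 1a undefined. 1a->0: no, bb/aabb meet in 2 with "b" left. 1a->1: ok.
ab: 1b undefined. 1b->0: ok.
ba: 2a undefined. 2a->0: no, aa/baa meet in 1. 2a->1: no, aa/baa meet in 1. 2a->2: ok.
bb: 2b undefined. 2b->0: no, bab/abab meet in 0. 2b->1: ok.
All examples now run through 3 states with every (state, symbol) defined. Accept strings end in {1}, Reject strings end in {0,2}; accept={1}.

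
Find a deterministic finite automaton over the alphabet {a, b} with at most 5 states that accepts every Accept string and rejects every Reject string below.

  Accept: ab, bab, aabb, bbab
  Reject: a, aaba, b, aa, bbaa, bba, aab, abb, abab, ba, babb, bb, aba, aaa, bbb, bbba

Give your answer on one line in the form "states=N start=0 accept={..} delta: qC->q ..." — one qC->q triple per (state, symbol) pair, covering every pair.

Grow the machine one transition at a time. Run the examples from 0; the earliest place one falls off (shortest prefix, ties alphabetical) gets sent to the lowest-numbered state that keeps every Accept/Reject pair distinguishable — a pair clashes when both reach the same state with identical unread suffix — and to a fresh state only if none does.
a: 0a undefined. 0a->0: no, ab/b meet in 0 with "b" left. Open state 1: 0a->1.
b: 0b undefined. 0b->0: ok.
aa: 1a undefined. 1a->0: no, aabb/b meet in 0. 1a->1: no, ab/aab meet in 1 with "b" left. Open state 2: 1a->2.
ab: 1b undefined. 1b->0: no, ab/b meet in 0. 1b->1: no, ab/a meet in 1. 1b->2: no, ab/aa meet in 2. Open state 3: 1b->3.
aaa: 2a undefined. 2a->0: ok.
aab: 2b undefined. 2b->0: no, aabb/b meet in 0. 2b->1: ok.
aba: 3a undefined. 3a->0: ok.
abb: 3b undefined. 3b->0: ok.
All examples now run through 4 states with every (state, symbol) defined. Accept strings end in {3}, Reject strings end in {0,1,2}; accept={3}.

states=4 start=0 accept={3} delta: 0a->1 0b->0 1a->2 1b->3 2a->0 2b->1 3a->0 3b->0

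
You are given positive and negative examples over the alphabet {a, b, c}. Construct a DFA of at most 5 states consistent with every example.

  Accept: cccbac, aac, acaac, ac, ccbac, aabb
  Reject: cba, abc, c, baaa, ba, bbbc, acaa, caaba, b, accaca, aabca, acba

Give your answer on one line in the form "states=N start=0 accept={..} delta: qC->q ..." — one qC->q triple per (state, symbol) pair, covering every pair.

states=3 start=0 accept={2} delta: 0a->1 0b->0 0c->0 1a->1 1b->2 1c->2 2a->0 2b->2 2c->0

State merging on the prefix tree: take the shortest (then alphabetical) example prefix whose next move is undefined and point that move at state 0, else 1, else 2, ...; a target is out if some Accept/Reject pair would then sit in one state with the same input left (inseparable). If every existing state is out, open a new one.
a: 0a undefined. 0a->0: no, aac/c meet in 0 with "c" left. Open state 1: 0a->1.
b: 0b undefined. 0b->0: ok.
c: 0c undefined. 0c->0: ok.
aa: 1a undefined. 1a->0: no, aac/c meet in 0. 1a->1: ok.
ab: 1b undefined. 1b->0: no, aabb/abc meet in 0. 1b->1: no, cccbac/abc meet in 1 with "c" left. Open state 2: 1b->2.
ac: 1c undefined. 1c->0: no, cccbac/c meet in 0. 1c->1: no, cccbac/cba meet in 1. 1c->2: ok.
abc: 2c undefined. 2c->0: ok.
aca: 2a undefined. 2a->0: ok.
acb: 2b undefined. 2b->0: no, aabb/abc meet in 0. 2b->1: no, aabb/cba meet in 1. 2b->2: ok.
All examples now run through 3 states with every (state, symbol) defined. Accept strings end in {2}, Reject strings end in {0,1}; accept={2}.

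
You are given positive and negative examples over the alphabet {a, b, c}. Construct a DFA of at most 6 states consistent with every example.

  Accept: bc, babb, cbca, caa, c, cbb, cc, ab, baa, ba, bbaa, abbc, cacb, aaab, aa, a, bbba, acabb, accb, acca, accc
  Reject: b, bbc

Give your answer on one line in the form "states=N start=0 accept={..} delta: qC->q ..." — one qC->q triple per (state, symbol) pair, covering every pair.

states=4 start=0 accept={0,1,3} delta: 0a->1 0b->2 0c->0 1a->0 1b->0 1c->1 2a->0 2b->3 2c->0 3a->0 3b->0 3c->2

Grow the machine one transition at a time. Run the examples from 0; the earliest place one falls off (shortest prefix, ties alphabetical) gets sent to the lowest-numbered state that keeps every Accept/Reject pair distinguishable — a pair clashes when both reach the same state with identical unread suffix — and to a fresh state only if none does.
a: 0a undefined. 0a->0: no, ab/b meet in 0 with "b" left. Open state 1: 0a->1.
b: 0b undefined. 0b->0: no, bc/bbc meet in 0 with "c" left. 0b->1: no, a/b meet in 1. Open state 2: 0b->2.
c: 0c undefined. 0c->0: ok.
aa: 1a undefined. 1a->0: ok.
ab: 1b undefined. 1b->0: ok.
ac: 1c undefined. 1c->0: no, cacb/b meet in 2. 1c->1: ok.
ba: 2a undefined. 2a->0: ok.
bb: 2b undefined. 2b->0: no, babb/bbc meet in 0. 2b->1: no, babb/bbc meet in 1. 2b->2: no, bc/bbc meet in 2 with "c" left. Open state 3: 2b->3.
bc: 2c undefined. 2c->0: ok.
bba: 3a undefined. 3a->0: ok.
bbb: 3b undefined. 3b->0: ok.
bbc: 3c undefined. 3c->0: no, bc/bbc meet in 0. 3c->1: no, cbca/bbc meet in 1. 3c->2: ok.
All examples now run through 4 states with every (state, symbol) defined. Accept strings end in {0,1,3}, Reject strings end in {2}; accept={0,1,3}.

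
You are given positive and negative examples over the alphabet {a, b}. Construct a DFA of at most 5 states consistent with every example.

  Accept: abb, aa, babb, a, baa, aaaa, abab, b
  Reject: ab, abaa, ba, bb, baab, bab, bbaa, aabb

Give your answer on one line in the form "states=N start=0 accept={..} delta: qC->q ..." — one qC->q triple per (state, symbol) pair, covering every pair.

states=5 start=0 accept={0,1,2} delta: 0a->1 0b->2 1a->0 1b->3 2a->4 2b->3 3a->3 3b->0 4a->1 4b->3

Grow the machine one transition at a time. Run the examples from 0; the earliest place one falls off (shortest prefix, ties alphabetical) gets sent to the lowest-numbered state that keeps every Accept/Reject pair distinguishable — a pair clashes when both reach the same state with identical unread suffix — and to a fresh state only if none does.
a: 0a undefined. 0a->0: no, abb/bb meet in 0 with "bb" left. Open state 1: 0a->1.
b: 0b undefined. 0b->0: no, aa/bbaa meet in 1 with "a" left. 0b->1: no, aa/ba meet in 1 with "a" left. Open state 2: 0b->2.
aa: 1a undefined. 1a->0: ok.
ab: 1b undefined. 1b->0: no, aa/ab meet in 0. 1b->1: no, abb/ab meet in 1. 1b->2: no, abb/bb meet in 2 with "b" left. Open state 3: 1b->3.
ba: 2a undefined. 2a->0: no, aa/ba meet in 0. 2a->1: no, a/ba meet in 1. 2a->2: no, baa/ba meet in 2. 2a->3: no, abb/bab meet in 3 with "b" left. Open state 4: 2a->4.
bb: 2b undefined. 2b->0: no, aa/bb meet in 0. 2b->1: no, a/bb meet in 1. 2b->2: no, baa/bbaa meet in 4 with "a" left. 2b->3: ok.
aba: 3a undefined. 3a->0: no, a/abaa meet in 1. 3a->1: no, aa/abaa meet in 0. 3a->2: no, abab/ab meet in 3. 3a->3: ok.
abb: 3b undefined. 3b->0: ok.
baa: 4a undefined. 4a->0: no, b/baab meet in 2. 4a->1: ok.
bab: 4b undefined. 4b->0: no, abb/bab meet in 0. 4b->1: no, babb/ab meet in 3. 4b->2: no, babb/ab meet in 3. 4b->3: ok.
All examples now run through 5 states with every (state, symbol) defined. Accept strings end in {0,1,2}, Reject strings end in {3,4}; accept={0,1,2}.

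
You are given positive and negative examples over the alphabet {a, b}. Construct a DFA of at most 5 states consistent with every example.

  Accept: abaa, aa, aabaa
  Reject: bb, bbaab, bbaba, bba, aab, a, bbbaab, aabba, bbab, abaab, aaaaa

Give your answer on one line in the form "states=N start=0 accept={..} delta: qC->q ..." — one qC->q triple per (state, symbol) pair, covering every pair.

states=3 start=0 accept={2} delta: 0a->1 0b->0 1a->2 1b->0 2a->1 2b->0

Grow the machine one transition at a time. Run the examples from 0; the earliest place one falls off (shortest prefix, ties alphabetical) gets sent to the lowest-numbered state that keeps every Accept/Reject pair distinguishable — a pair clashes when both reach the same state with identical unread suffix — and to a fresh state only if none does.
a: 0a undefined. 0a->0: no, aa/a meet in 0. Open state 1: 0a->1.
b: 0b undefined. 0b->0: ok.
aa: 1a undefined. 1a->0: no, aa/bb meet in 0. 1a->1: no, aa/bba meet in 1. Open state 2: 1a->2.
ab: 1b undefined. 1b->0: ok.
aaa: 2a undefined. 2a->0: no, abaa/aaaaa meet in 2. 2a->1: ok.
aab: 2b undefined. 2b->0: ok.
All examples now run through 3 states with every (state, symbol) defined. Accept strings end in {2}, Reject strings end in {0,1}; accept={2}.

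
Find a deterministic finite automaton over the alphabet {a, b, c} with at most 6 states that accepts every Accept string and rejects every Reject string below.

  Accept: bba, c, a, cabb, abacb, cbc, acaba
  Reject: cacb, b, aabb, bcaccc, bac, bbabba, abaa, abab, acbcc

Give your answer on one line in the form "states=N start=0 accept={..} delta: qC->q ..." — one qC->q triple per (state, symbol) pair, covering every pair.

states=5 start=0 accept={0,2,4} delta: 0a->0 0b->1 0c->2 1a->1 1b->3 1c->3 2a->2 2b->2 2c->4 3a->4 3b->4 3c->1 4a->1 4b->3 4c->1

Grow the machine one transition at a time. Run the examples from 0; the earliest place one falls off (shortest prefix, ties alphabetical) gets sent to the lowest-numbered state that keeps every Accept/Reject pair distinguishable — a pair clashes when both reach the same state with identical unread suffix — and to a fresh state only if none does.
a: 0a undefined. 0a->0: ok.
b: 0b undefined. 0b->0: no, bba/b meet in 0. Open state 1: 0b->1.
c: 0c undefined. 0c->0: no, cabb/aabb meet in 1 with "b" left. 0c->1: no, c/b meet in 1. Open state 2: 0c->2.
ba: 1a undefined. 1a->0: no, c/bac meet in 2. 1a->1: ok.
bb: 1b undefined. 1b->0: no, bba/aabb meet in 0. 1b->1: no, bba/b meet in 1. 1b->2: no, c/aabb meet in 2. Open state 3: 1b->3.
bc: 1c undefined. 1c->0: no, a/bac meet in 0. 1c->1: no, abacb/aabb meet in 3. 1c->2: no, c/bac meet in 2. 1c->3: ok.
ca: 2a undefined. 2a->0: no, cabb/aabb meet in 3. 2a->1: no, cabb/cacb meet in 3 with "b" left. 2a->2: ok.
cb: 2b undefined. 2b->0: no, cabb/b meet in 1. 2b->1: no, cabb/aabb meet in 3. 2b->2: ok.
bba: 3a undefined. 3a->0: no, bba/bbabba meet in 0. 3a->1: no, bba/b meet in 1. 3a->2: no, bba/bbabba meet in 2. 3a->3: no, bba/aabb meet in 3. Open state 4: 3a->4.
cac: 2c undefined. 2c->0: no, c/acbcc meet in 2. 2c->1: no, cbc/b meet in 1. 2c->2: no, c/cacb meet in 2. 2c->3: no, abacb/cacb meet in 3 with "b" left. 2c->4: ok.
bbab: 4b undefined. 4b->0: no, a/cacb meet in 0. 4b->1: no, bba/bbabba meet in 4. 4b->2: no, c/cacb meet in 2. 4b->3: ok.
bcac: 4c undefined. 4c->0: no, bba/bcaccc meet in 4. 4c->1: ok.
abacb: 3b undefined. 3b->0: no, a/bbabba meet in 0. 3b->1: no, abacb/b meet in 1. 3b->2: no, c/bbabba meet in 2. 3b->3: no, bba/bbabba meet in 4. 3b->4: ok.
bbabba: 4a undefined. 4a->0: no, a/bbabba meet in 0. 4a->1: ok.
bcaccc: 3c undefined. 3c->0: no, a/bcaccc meet in 0. 3c->1: ok.
All examples now run through 5 states with every (state, symbol) defined. Accept strings end in {0,2,4}, Reject strings end in {1,3}; accept={0,2,4}.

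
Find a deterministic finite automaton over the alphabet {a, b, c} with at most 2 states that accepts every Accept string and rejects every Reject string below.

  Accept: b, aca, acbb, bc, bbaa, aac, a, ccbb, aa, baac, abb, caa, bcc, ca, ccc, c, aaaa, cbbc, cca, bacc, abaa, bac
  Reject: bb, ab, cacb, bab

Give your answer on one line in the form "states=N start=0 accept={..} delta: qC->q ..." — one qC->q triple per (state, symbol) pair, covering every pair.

states=2 start=0 accept={1} delta: 0a->1 0b->1 0c->1 1a->1 1b->0 1c->1

Grow the machine one transition at a time. Run the examples from 0; the earliest place one falls off (shortest prefix, ties alphabetical) gets sent to the lowest-numbered state that keeps every Accept/Reject pair distinguishable — a pair clashes when both reach the same state with identical unread suffix — and to a fresh state only if none does.
a: 0a undefined. 0a->0: no, b/ab meet in 0 with "b" left. Open state 1: 0a->1.
b: 0b undefined. 0b->0: no, b/bb meet in 0. 0b->1: ok.
c: 0c undefined. 0c->0: no, ccbb/bb meet in 1 with "b" left. 0c->1: ok.
aa: 1a undefined. 1a->0: no, b/bab meet in 1. 1a->1: ok.
ab: 1b undefined. 1b->0: ok.
ac: 1c undefined. 1c->0: no, b/cacb meet in 1. 1c->1: ok.
All examples now run through 2 states with every (state, symbol) defined. Accept strings end in {1}, Reject strings end in {0}; accept={1}.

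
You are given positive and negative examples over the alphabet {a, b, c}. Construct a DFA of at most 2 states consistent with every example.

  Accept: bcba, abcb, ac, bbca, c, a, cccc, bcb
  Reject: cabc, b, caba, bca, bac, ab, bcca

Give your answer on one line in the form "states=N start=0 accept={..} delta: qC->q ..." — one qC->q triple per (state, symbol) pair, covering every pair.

states=2 start=0 accept={0} delta: 0a->0 0b->1 0c->0 1a->1 1b->0 1c->1

Fold the examples into a partial DFA from state 0: repeatedly fix the first undefined (state, symbol) met by the shortest-then-alphabetical prefix, trying targets in increasing order and rejecting any under which an Accept and a Reject string meet in one state with the same remainder; add a state when all current targets are rejected. Accepting states are where Accept strings end.
a: 0a undefined. 0a->0: ok.
b: 0b undefined. 0b->0: no, ac/bac meet in 0 with "c" left. Open state 1: 0b->1.
c: 0c undefined. 0c->0: ok.
ba: 1a undefined. 1a->0: no, ac/caba meet in 0. 1a->1: ok.
bb: 1b undefined. 1b->0: ok.
bc: 1c undefined. 1c->0: no, bcba/b meet in 1. 1c->1: ok.
All examples now run through 2 states with every (state, symbol) defined. Accept strings end in {0}, Reject strings end in {1}; accept={0}.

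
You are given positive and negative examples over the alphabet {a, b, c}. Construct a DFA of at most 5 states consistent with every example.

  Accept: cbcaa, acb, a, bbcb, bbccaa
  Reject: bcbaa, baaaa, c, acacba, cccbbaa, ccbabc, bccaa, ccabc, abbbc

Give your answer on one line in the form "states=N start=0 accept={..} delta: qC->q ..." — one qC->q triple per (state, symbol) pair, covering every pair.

states=4 start=0 accept={0,2} delta: 0a->0 0b->1 0c->1 1a->1 1b->2 1c->1 2a->1 2b->1 2c->3 3a->0 3b->0 3c->0

Grow the machine one transition at a time. Run the examples from 0; the earliest place one falls off (shortest prefix, ties alphabetical) gets sent to the lowest-numbered state that keeps every Accept/Reject pair distinguishable — a pair clashes when both reach the same state with identical unread suffix — and to a fresh state only if none does.
a: 0a undefined. 0a->0: ok.
b: 0b undefined. 0b->0: no, a/baaaa meet in 0. Open state 1: 0b->1.
c: 0c undefined. 0c->0: no, a/c meet in 0. 0c->1: ok.
ba: 1a undefined. 1a->0: no, a/baaaa meet in 0. 1a->1: ok.
bb: 1b undefined. 1b->0: no, cbcaa/baaaa meet in 1. 1b->1: no, acb/baaaa meet in 1. Open state 2: 1b->2.
bc: 1c undefined. 1c->0: no, a/ccabc meet in 0. 1c->1: ok.
bbc: 2c undefined. 2c->0: no, cbcaa/ccabc meet in 0. 2c->1: no, cbcaa/baaaa meet in 1. 2c->2: no, cbcaa/bcbaa meet in 2 with "aa" left. Open state 3: 2c->3.
abbb: 2b undefined. 2b->0: no, a/cccbbaa meet in 0. 2b->1: ok.
bbcb: 3b undefined. 3b->0: ok.
bbcc: 3c undefined. 3c->0: ok.
bcba: 2a undefined. 2a->0: no, a/bcbaa meet in 0. 2a->1: ok.
cbca: 3a undefined. 3a->0: ok.
All examples now run through 4 states with every (state, symbol) defined. Accept strings end in {0,2}, Reject strings end in {1,3}; accept={0,2}.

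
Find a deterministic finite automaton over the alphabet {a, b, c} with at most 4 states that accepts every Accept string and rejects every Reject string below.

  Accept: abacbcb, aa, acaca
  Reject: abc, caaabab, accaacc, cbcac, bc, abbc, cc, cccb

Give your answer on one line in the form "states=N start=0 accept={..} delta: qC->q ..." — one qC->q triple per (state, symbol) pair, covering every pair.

states=3 start=0 accept={0} delta: 0a->0 0b->0 0c->1 1a->1 1b->1 1c->2 2a->0 2b->0 2c->1

Fold the examples into a partial DFA from state 0: repeatedly fix the first undefined (state, symbol) met by the shortest-then-alphabetical prefix, trying targets in increasing order and rejecting any under which an Accept and a Reject string meet in one state with the same remainder; add a state when all current targets are rejected. Accepting states are where Accept strings end.
a: 0a undefined. 0a->0: ok.
b: 0b undefined. 0b->0: ok.
c: 0c undefined. 0c->0: no, abacbcb/abc meet in 0. Open state 1: 0c->1.
ca: 1a undefined. 1a->0: no, aa/caaabab meet in 0. 1a->1: ok.
cb: 1b undefined. 1b->0: no, abacbcb/caaabab meet in 0. 1b->1: ok.
cc: 1c undefined. 1c->0: no, abacbcb/accaacc meet in 0. 1c->1: no, abacbcb/abc meet in 1. Open state 2: 1c->2.
ccc: 2c undefined. 2c->0: no, aa/cccb meet in 0. 2c->1: ok.
acca: 2a undefined. 2a->0: ok.
abacbcb: 2b undefined. 2b->0: ok.
All examples now run through 3 states with every (state, symbol) defined. Accept strings end in {0}, Reject strings end in {1,2}; accept={0}.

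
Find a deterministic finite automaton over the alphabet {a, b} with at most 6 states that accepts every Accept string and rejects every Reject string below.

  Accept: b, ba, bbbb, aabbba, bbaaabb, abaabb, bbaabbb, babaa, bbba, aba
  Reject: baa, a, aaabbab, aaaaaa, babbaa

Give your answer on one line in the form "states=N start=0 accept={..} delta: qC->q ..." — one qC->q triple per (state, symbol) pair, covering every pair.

states=4 start=0 accept={1,2} delta: 0a->0 0b->1 1a->2 1b->1 2a->0 2b->3 3a->1 3b->0

Fold the examples into a partial DFA from state 0: repeatedly fix the first undefined (state, symbol) met by the shortest-then-alphabetical prefix, trying targets in increasing order and rejecting any under which an Accept and a Reject string meet in one state with the same remainder; add a state when all current targets are rejected. Accepting states are where Accept strings end.
a: 0a undefined. 0a->0: ok.
b: 0b undefined. 0b->0: no, b/baa meet in 0. Open state 1: 0b->1.
ba: 1a undefined. 1a->0: no, ba/baa meet in 0. 1a->1: no, b/baa meet in 1. Open state 2: 1a->2.
bb: 1b undefined. 1b->0: no, b/aaabbab meet in 1. 1b->1: ok.
baa: 2a undefined. 2a->0: ok.
bab: 2b undefined. 2b->0: no, babaa/baa meet in 0. 2b->1: no, b/aaabbab meet in 1. 2b->2: no, ba/aaabbab meet in 2. Open state 3: 2b->3.
baba: 3a undefined. 3a->0: no, babaa/baa meet in 0. 3a->1: ok.
babb: 3b undefined. 3b->0: ok.
All examples now run through 4 states with every (state, symbol) defined. Accept strings end in {1,2}, Reject strings end in {0,3}; accept={1,2}.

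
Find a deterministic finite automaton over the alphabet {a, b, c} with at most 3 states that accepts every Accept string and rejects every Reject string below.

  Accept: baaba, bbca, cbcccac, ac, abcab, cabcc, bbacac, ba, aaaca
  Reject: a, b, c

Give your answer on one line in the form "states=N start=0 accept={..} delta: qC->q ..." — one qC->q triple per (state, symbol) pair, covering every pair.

State merging on the prefix tree: take the shortest (then alphabetical) example prefix whose next move is undefined and point that move at state 0, else 1, else 2, ...; a target is out if some Accept/Reject pair would then sit in one state with the same input left (inseparable). If every existing state is out, open a new one.
a: 0a undefined. 0a->0: no, ac/c meet in 0 with "c" left. Open state 1: 0a->1.
b: 0b undefined. 0b->0: no, ba/a meet in 1. 0b->1: ok.
c: 0c undefined. 0c->0: ok.
aa: 1a undefined. 1a->0: no, ba/c meet in 0. 1a->1: no, ba/a meet in 1. Open state 2: 1a->2.
ab: 1b undefined. 1b->0: no, bbca/a meet in 1. 1b->1: ok.
ac: 1c undefined. 1c->0: no, bbca/a meet in 1. 1c->1: no, ac/a meet in 1. 1c->2: ok.
aaa: 2a undefined. 2a->0: no, bbca/c meet in 0. 2a->1: no, bbca/a meet in 1. 2a->2: ok.
aaac: 2c undefined. 2c->0: no, cabcc/c meet in 0. 2c->1: no, cbcccac/a meet in 1. 2c->2: ok.
baab: 2b undefined. 2b->0: no, baaba/a meet in 1. 2b->1: no, abcab/a meet in 1. 2b->2: ok.
All examples now run through 3 states with every (state, symbol) defined. Accept strings end in {2}, Reject strings end in {0,1}; accept={2}.

states=3 start=0 accept={2} delta: 0a->1 0b->1 0c->0 1a->2 1b->1 1c->2 2a->2 2b->2 2c->2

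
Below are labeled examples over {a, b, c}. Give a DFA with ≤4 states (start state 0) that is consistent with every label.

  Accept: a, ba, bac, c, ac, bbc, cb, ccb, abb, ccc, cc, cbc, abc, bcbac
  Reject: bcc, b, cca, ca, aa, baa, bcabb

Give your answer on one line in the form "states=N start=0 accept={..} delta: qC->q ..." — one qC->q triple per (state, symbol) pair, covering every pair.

states=4 start=0 accept={1} delta: 0a->1 0b->2 0c->1 1a->0 1b->1 1c->1 2a->1 2b->0 2c->3 3a->0 3b->0 3c->0

State merging on the prefix tree: take the shortest (then alphabetical) example prefix whose next move is undefined and point that move at state 0, else 1, else 2, ...; a target is out if some Accept/Reject pair would then sit in one state with the same input left (inseparable). If every existing state is out, open a new one.
a: 0a undefined. 0a->0: no, a/aa meet in 0. Open state 1: 0a->1.
b: 0b undefined. 0b->0: no, cc/bcc meet in 0 with "cc" left. 0b->1: no, a/b meet in 1. Open state 2: 0b->2.
c: 0c undefined. 0c->0: no, a/cca meet in 1. 0c->1: ok.
aa: 1a undefined. 1a->0: ok.
ab: 1b undefined. 1b->0: no, cb/ca meet in 0. 1b->1: ok.
ac: 1c undefined. 1c->0: no, a/cca meet in 1. 1c->1: ok.
ba: 2a undefined. 2a->0: no, a/baa meet in 1. 2a->1: ok.
bb: 2b undefined. 2b->0: ok.
bc: 2c undefined. 2c->0: no, a/bcc meet in 1. 2c->1: no, a/bcc meet in 1. 2c->2: no, a/bcabb meet in 1. Open state 3: 2c->3.
bca: 3a undefined. 3a->0: ok.
bcb: 3b undefined. 3b->0: ok.
bcc: 3c undefined. 3c->0: ok.
All examples now run through 4 states with every (state, symbol) defined. Accept strings end in {1}, Reject strings end in {0,2}; accept={1}.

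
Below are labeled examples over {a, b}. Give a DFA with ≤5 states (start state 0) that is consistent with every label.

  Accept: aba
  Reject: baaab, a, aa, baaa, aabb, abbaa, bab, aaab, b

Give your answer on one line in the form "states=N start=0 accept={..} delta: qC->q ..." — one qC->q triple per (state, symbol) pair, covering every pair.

State merging on the prefix tree: take the shortest (then alphabetical) example prefix whose next move is undefined and point that move at state 0, else 1, else 2, ...; a target is out if some Accept/Reject pair would then sit in one state with the same input left (inseparable). If every existing state is out, open a new one.
a: 0a undefined. 0a->0: ok.
b: 0b undefined. 0b->0: no, aba/baaab meet in 0. Open state 1: 0b->1.
ba: 1a undefined. 1a->0: no, aba/a meet in 0. 1a->1: no, aba/baaa meet in 1. Open state 2: 1a->2.
abb: 1b undefined. 1b->0: ok.
baa: 2a undefined. 2a->0: ok.
bab: 2b undefined. 2b->0: ok.
All examples now run through 3 states with every (state, symbol) defined. Accept strings end in {2}, Reject strings end in {0,1}; accept={2}.

states=3 start=0 accept={2} delta: 0a->0 0b->1 1a->2 1b->0 2a->0 2b->0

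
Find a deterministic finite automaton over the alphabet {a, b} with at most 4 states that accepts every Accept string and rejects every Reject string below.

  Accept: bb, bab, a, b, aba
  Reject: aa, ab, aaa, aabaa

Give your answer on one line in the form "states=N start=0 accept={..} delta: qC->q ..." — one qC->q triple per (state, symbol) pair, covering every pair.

State merging on the prefix tree: take the shortest (then alphabetical) example prefix whose next move is undefined and point that move at state 0, else 1, else 2, ...; a target is out if some Accept/Reject pair would then sit in one state with the same input left (inseparable). If every existing state is out, open a new one.
a: 0a undefined. 0a->0: no, a/aa meet in 0. Open state 1: 0a->1.
b: 0b undefined. 0b->0: no, bab/ab meet in 1 with "b" left. 0b->1: no, bb/ab meet in 1 with "b" left. Open state 2: 0b->2.
aa: 1a undefined. 1a->0: no, a/aaa meet in 1. 1a->1: no, a/aa meet in 1. 1a->2: no, b/aa meet in 2. Open state 3: 1a->3.
ab: 1b undefined. 1b->0: ok.
ba: 2a undefined. 2a->0: ok.
bb: 2b undefined. 2b->0: no, bb/ab meet in 0. 2b->1: ok.
aaa: 3a undefined. 3a->0: ok.
aab: 3b undefined. 3b->0: ok.
All examples now run through 4 states with every (state, symbol) defined. Accept strings end in {1,2}, Reject strings end in {0,3}; accept={1,2}.

states=4 start=0 accept={1,2} delta: 0a->1 0b->2 1a->3 1b->0 2a->0 2b->1 3a->0 3b->0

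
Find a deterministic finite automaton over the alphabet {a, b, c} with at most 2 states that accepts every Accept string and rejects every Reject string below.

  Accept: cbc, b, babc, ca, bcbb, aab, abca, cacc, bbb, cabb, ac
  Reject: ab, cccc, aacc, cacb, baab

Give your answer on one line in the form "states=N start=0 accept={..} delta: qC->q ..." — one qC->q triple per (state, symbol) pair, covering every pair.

Fold the examples into a partial DFA from state 0: repeatedly fix the first undefined (state, symbol) met by the shortest-then-alphabetical prefix, trying targets in increasing order and rejecting any under which an Accept and a Reject string meet in one state with the same remainder; add a state when all current targets are rejected. Accepting states are where Accept strings end.
a: 0a undefined. 0a->0: no, b/ab meet in 0 with "b" left. Open state 1: 0a->1.
b: 0b undefined. 0b->0: no, aab/baab meet in 1 with "ab" left. 0b->1: ok.
c: 0c undefined. 0c->0: ok.
aa: 1a undefined. 1a->0: ok.
ab: 1b undefined. 1b->0: ok.
ac: 1c undefined. 1c->0: no, cbc/ab meet in 0. 1c->1: ok.
All examples now run through 2 states with every (state, symbol) defined. Accept strings end in {1}, Reject strings end in {0}; accept={1}.

states=2 start=0 accept={1} delta: 0a->1 0b->1 0c->0 1a->0 1b->0 1c->1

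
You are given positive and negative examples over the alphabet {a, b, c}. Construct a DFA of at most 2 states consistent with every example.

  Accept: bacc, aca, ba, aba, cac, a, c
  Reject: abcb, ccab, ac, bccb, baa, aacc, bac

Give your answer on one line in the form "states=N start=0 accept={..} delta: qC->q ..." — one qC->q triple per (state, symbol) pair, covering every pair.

Grow the machine one transition at a time. Run the examples from 0; the earliest place one falls off (shortest prefix, ties alphabetical) gets sent to the lowest-numbered state that keeps every Accept/Reject pair distinguishable — a pair clashes when both reach the same state with identical unread suffix — and to a fresh state only if none does.
a: 0a undefined. 0a->0: no, c/ac meet in 0 with "c" left. Open state 1: 0a->1.
b: 0b undefined. 0b->0: ok.
c: 0c undefined. 0c->0: no, cac/ac meet in 1 with "c" left. 0c->1: ok.
aa: 1a undefined. 1a->0: ok.
ab: 1b undefined. 1b->0: ok.
ac: 1c undefined. 1c->0: ok.
All examples now run through 2 states with every (state, symbol) defined. Accept strings end in {1}, Reject strings end in {0}; accept={1}.

states=2 start=0 accept={1} delta: 0a->1 0b->0 0c->1 1a->0 1b->0 1c->0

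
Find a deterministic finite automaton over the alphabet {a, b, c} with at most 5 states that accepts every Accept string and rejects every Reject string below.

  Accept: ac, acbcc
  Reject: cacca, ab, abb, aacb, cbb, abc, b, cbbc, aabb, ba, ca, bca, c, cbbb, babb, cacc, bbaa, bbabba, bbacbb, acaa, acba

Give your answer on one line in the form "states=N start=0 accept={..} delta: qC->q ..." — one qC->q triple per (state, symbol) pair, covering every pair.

Fold the examples into a partial DFA from state 0: repeatedly fix the first undefined (state, symbol) met by the shortest-then-alphabetical prefix, trying targets in increasing order and rejecting any under which an Accept and a Reject string meet in one state with the same remainder; add a state when all current targets are rejected. Accepting states are where Accept strings end.
a: 0a undefined. 0a->0: no, ac/c meet in 0 with "c" left. Open state 1: 0a->1.
b: 0b undefined. 0b->0: ok.
c: 0c undefined. 0c->0: ok.
aa: 1a undefined. 1a->0: ok.
ab: 1b undefined. 1b->0: ok.
ac: 1c undefined. 1c->0: no, ac/ab meet in 0. 1c->1: no, ac/ba meet in 1. Open state 2: 1c->2.
aca: 2a undefined. 2a->0: ok.
acb: 2b undefined. 2b->0: no, acbcc/ab meet in 0. 2b->1: no, acbcc/cacc meet in 2 with "c" left. 2b->2: no, ac/bbacbb meet in 2. Open state 3: 2b->3.
acba: 3a undefined. 3a->0: ok.
acbc: 3c undefined. 3c->0: no, acbcc/ab meet in 0. 3c->1: ok.
cacc: 2c undefined. 2c->0: ok.
bbacbb: 3b undefined. 3b->0: ok.
All examples now run through 4 states with every (state, symbol) defined. Accept strings end in {2}, Reject strings end in {0,1}; accept={2}.

states=4 start=0 accept={2} delta: 0a->1 0b->0 0c->0 1a->0 1b->0 1c->2 2a->0 2b->3 2c->0 3a->0 3b->0 3c->1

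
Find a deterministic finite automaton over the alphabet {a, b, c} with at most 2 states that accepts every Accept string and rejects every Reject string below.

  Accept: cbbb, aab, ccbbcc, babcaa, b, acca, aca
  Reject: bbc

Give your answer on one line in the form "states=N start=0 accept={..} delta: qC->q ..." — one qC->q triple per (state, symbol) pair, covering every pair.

states=2 start=0 accept={0} delta: 0a->0 0b->0 0c->1 1a->0 1b->0 1c->0

Fold the examples into a partial DFA from state 0: repeatedly fix the first undefined (state, symbol) met by the shortest-then-alphabetical prefix, trying targets in increasing order and rejecting any under which an Accept and a Reject string meet in one state with the same remainder; add a state when all current targets are rejected. Accepting states are where Accept strings end.
a: 0a undefined. 0a->0: ok.
b: 0b undefined. 0b->0: ok.
c: 0c undefined. 0c->0: no, cbbb/bbc meet in 0. Open state 1: 0c->1.
cb: 1b undefined. 1b->0: ok.
cc: 1c undefined. 1c->0: ok.
aca: 1a undefined. 1a->0: ok.
All examples now run through 2 states with every (state, symbol) defined. Accept strings end in {0}, Reject strings end in {1}; accept={0}.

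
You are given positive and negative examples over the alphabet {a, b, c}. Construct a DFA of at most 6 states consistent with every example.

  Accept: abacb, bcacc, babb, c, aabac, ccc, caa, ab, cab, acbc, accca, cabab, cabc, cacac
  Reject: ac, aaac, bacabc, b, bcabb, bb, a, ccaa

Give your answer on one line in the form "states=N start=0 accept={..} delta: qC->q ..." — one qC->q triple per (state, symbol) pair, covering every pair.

Grow the machine one transition at a time. Run the examples from 0; the earliest place one falls off (shortest prefix, ties alphabetical) gets sent to the lowest-numbered state that keeps every Accept/Reject pair distinguishable — a pair clashes when both reach the same state with identical unread suffix — and to a fresh state only if none does.
a: 0a undefined. 0a->0: no, c/ac meet in 0 with "c" left. Open state 1: 0a->1.
b: 0b undefined. 0b->0: ok.
c: 0c undefined. 0c->0: no, babb/bcabb meet in 1 with "bb" left. 0c->1: no, c/a meet in 1. Open state 2: 0c->2.
aa: 1a undefined. 1a->0: no, aabac/ac meet in 1 with "c" left. 1a->1: ok.
ab: 1b undefined. 1b->0: no, babb/b meet in 0. 1b->1: no, babb/a meet in 1. 1b->2: ok.
ac: 1c undefined. 1c->0: ok.
ca: 2a undefined. 2a->0: no, bcacc/bacabc meet in 2 with "c" left. 2a->1: no, abacb/ac meet in 0. 2a->2: no, aabac/bacabc meet in 2 with "c" left. Open state 3: 2a->3.
cc: 2c undefined. 2c->0: no, accca/a meet in 1. 2c->1: no, ccc/ac meet in 0. 2c->2: no, c/bacabc meet in 2. 2c->3: ok.
caa: 3a undefined. 3a->0: no, caa/ac meet in 0. 3a->1: no, caa/a meet in 1. 3a->2: ok.
cab: 3b undefined. 3b->0: no, cab/ac meet in 0. 3b->1: no, c/bcabb meet in 2. 3b->2: no, babb/bcabb meet in 2 with "b" left. 3b->3: no, cab/bacabc meet in 3. Open state 4: 3b->4.
cac: 3c undefined. 3c->0: no, abacb/ac meet in 0. 3c->1: no, bcacc/ac meet in 0. 3c->2: no, bcacc/bacabc meet in 3. 3c->3: no, bcacc/bacabc meet in 3. 3c->4: no, abacb/bcabb meet in 4 with "b" left. Open state 5: 3c->5.
babb: 2b undefined. 2b->0: no, babb/ac meet in 0. 2b->1: no, babb/a meet in 1. 2b->2: ok.
caba: 4a undefined. 4a->0: no, cabab/ac meet in 0. 4a->1: ok.
cabc: 4c undefined. 4c->0: no, cabc/ac meet in 0. 4c->1: no, cabc/a meet in 1. 4c->2: ok.
caca: 5a undefined. 5a->0: ok.
abacb: 5b undefined. 5b->0: no, abacb/ac meet in 0. 5b->1: no, abacb/a meet in 1. 5b->2: ok.
bcabb: 4b undefined. 4b->0: ok.
bcacc: 5c undefined. 5c->0: no, bcacc/ac meet in 0. 5c->1: no, bcacc/a meet in 1. 5c->2: ok.
All examples now run through 6 states with every (state, symbol) defined. Accept strings end in {2,4,5}, Reject strings end in {0,1,3}; accept={2,4,5}.

states=6 start=0 accept={2,4,5} delta: 0a->1 0b->0 0c->2 1a->1 1b->2 1c->0 2a->3 2b->2 2c->3 3a->2 3b->4 3c->5 4a->1 4b->0 4c->2 5a->0 5b->2 5c->2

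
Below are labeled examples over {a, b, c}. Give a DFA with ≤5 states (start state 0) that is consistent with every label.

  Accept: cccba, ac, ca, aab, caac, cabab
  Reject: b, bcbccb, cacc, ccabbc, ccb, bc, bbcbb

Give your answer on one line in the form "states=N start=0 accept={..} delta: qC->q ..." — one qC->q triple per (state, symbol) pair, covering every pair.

states=3 start=0 accept={1,2} delta: 0a->1 0b->0 0c->0 1a->1 1b->2 1c->2 2a->1 2b->0 2c->0

State merging on the prefix tree: take the shortest (then alphabetical) example prefix whose next move is undefined and point that move at state 0, else 1, else 2, ...; a target is out if some Accept/Reject pair would then sit in one state with the same input left (inseparable). If every existing state is out, open a new one.
a: 0a undefined. 0a->0: no, aab/b meet in 0 with "b" left. Open state 1: 0a->1.
b: 0b undefined. 0b->0: ok.
c: 0c undefined. 0c->0: ok.
aa: 1a undefined. 1a->0: no, aab/b meet in 0. 1a->1: ok.
ac: 1c undefined. 1c->0: no, ac/b meet in 0. 1c->1: no, cccba/cacc meet in 1. Open state 2: 1c->2.
aab: 1b undefined. 1b->0: no, aab/b meet in 0. 1b->1: no, ac/ccabbc meet in 2. 1b->2: ok.
caba: 2a undefined. 2a->0: no, cabab/b meet in 0. 2a->1: ok.
cacc: 2c undefined. 2c->0: ok.
ccabb: 2b undefined. 2b->0: ok.
All examples now run through 3 states with every (state, symbol) defined. Accept strings end in {1,2}, Reject strings end in {0}; accept={1,2}.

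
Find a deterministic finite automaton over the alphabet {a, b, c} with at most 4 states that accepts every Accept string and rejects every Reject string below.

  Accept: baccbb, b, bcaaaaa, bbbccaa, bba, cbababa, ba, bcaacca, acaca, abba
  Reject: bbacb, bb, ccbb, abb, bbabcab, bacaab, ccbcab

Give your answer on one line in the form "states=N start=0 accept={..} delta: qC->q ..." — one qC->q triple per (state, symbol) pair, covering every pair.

Grow the machine one transition at a time. Run the examples from 0; the earliest place one falls off (shortest prefix, ties alphabetical) gets sent to the lowest-numbered state that keeps every Accept/Reject pair distinguishable — a pair clashes when both reach the same state with identical unread suffix — and to a fresh state only if none does.
a: 0a undefined. 0a->0: ok.
b: 0b undefined. 0b->0: no, baccbb/ccbb meet in 0 with "ccbb" left. Open state 1: 0b->1.
c: 0c undefined. 0c->0: ok.
ba: 1a undefined. 1a->0: no, baccbb/bb meet in 1 with "b" left. 1a->1: ok.
bb: 1b undefined. 1b->0: no, b/bbacb meet in 1. 1b->1: no, b/bb meet in 1. Open state 2: 1b->2.
bc: 1c undefined. 1c->0: no, baccbb/bb meet in 2. 1c->1: ok.
bba: 2a undefined. 2a->0: no, b/bbacb meet in 1. 2a->1: ok.
bbb: 2b undefined. 2b->0: ok.
bbabc: 2c undefined. 2c->0: no, b/bbabcab meet in 1. 2c->1: ok.
All examples now run through 3 states with every (state, symbol) defined. Accept strings end in {0,1}, Reject strings end in {2}; accept={0,1}.

states=3 start=0 accept={0,1} delta: 0a->0 0b->1 0c->0 1a->1 1b->2 1c->1 2a->1 2b->0 2c->1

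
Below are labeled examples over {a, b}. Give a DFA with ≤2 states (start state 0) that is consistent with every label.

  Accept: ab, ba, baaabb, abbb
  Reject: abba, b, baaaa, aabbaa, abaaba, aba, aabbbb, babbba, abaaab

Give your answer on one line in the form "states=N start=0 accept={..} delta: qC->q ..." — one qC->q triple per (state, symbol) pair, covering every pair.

states=2 start=0 accept={1} delta: 0a->1 0b->0 1a->0 1b->1

Grow the machine one transition at a time. Run the examples from 0; the earliest place one falls off (shortest prefix, ties alphabetical) gets sent to the lowest-numbered state that keeps every Accept/Reject pair distinguishable — a pair clashes when both reach the same state with identical unread suffix — and to a fresh state only if none does.
a: 0a undefined. 0a->0: no, ab/b meet in 0 with "b" left. Open state 1: 0a->1.
b: 0b undefined. 0b->0: ok.
aa: 1a undefined. 1a->0: ok.
ab: 1b undefined. 1b->0: no, ab/b meet in 0. 1b->1: ok.
All examples now run through 2 states with every (state, symbol) defined. Accept strings end in {1}, Reject strings end in {0}; accept={1}.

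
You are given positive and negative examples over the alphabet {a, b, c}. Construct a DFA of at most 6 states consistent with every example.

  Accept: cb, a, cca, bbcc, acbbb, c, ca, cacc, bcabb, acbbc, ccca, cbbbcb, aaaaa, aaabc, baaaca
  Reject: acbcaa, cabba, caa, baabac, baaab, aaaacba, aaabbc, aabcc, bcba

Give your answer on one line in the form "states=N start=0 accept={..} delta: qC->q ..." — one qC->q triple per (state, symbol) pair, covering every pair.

Fold the examples into a partial DFA from state 0: repeatedly fix the first undefined (state, symbol) met by the shortest-then-alphabetical prefix, trying targets in increasing order and rejecting any under which an Accept and a Reject string meet in one state with the same remainder; add a state when all current targets are rejected. Accepting states are where Accept strings end.
a: 0a undefined. 0a->0: ok.
b: 0b undefined. 0b->0: no, a/baaab meet in 0. Open state 1: 0b->1.
c: 0c undefined. 0c->0: no, a/caa meet in 0. 0c->1: ok.
ba: 1a undefined. 1a->0: no, a/caa meet in 0. 1a->1: no, cb/baaab meet in 1 with "b" left. Open state 2: 1a->2.
bb: 1b undefined. 1b->0: no, cb/aaaacba meet in 0. 1b->1: no, bbcc/aabcc meet in 1 with "cc" left. 1b->2: ok.
bc: 1c undefined. 1c->0: no, cb/bcba meet in 2. 1c->1: no, c/aabcc meet in 1. 1c->2: no, cca/caa meet in 2 with "a" left. Open state 3: 1c->3.
baa: 2a undefined. 2a->0: no, a/caa meet in 0. 2a->1: no, c/caa meet in 1. 2a->2: no, cb/caa meet in 2. 2a->3: no, aaabc/caa meet in 3. Open state 4: 2a->4.
bbc: 2c undefined. 2c->0: no, a/acbcaa meet in 0. 2c->1: no, c/aaabbc meet in 1. 2c->2: no, cb/aaabbc meet in 2. 2c->3: no, bbcc/aabcc meet in 3 with "c" left. 2c->4: ok.
bca: 3a undefined. 3a->0: ok.
bcb: 3b undefined. 3b->0: no, a/bcba meet in 0. 3b->1: no, cb/bcba meet in 2. 3b->2: ok.
cab: 2b undefined. 2b->0: no, cb/cabba meet in 2. 2b->1: ok.
ccc: 3c undefined. 3c->0: no, a/aabcc meet in 0. 3c->1: no, c/aabcc meet in 1. 3c->2: no, cb/aabcc meet in 2. 3c->3: no, acbbc/aabcc meet in 3. 3c->4: ok.
baaa: 4a undefined. 4a->0: no, a/acbcaa meet in 0. 4a->1: no, cb/acbcaa meet in 2. 4a->2: no, c/baaab meet in 1. 4a->3: no, cb/baaab meet in 2. 4a->4: no, ccca/acbcaa meet in 4. Open state 5: 4a->5.
baab: 4b undefined. 4b->0: no, c/baabac meet in 1. 4b->1: ok.
bbcc: 4c undefined. 4c->0: ok.
baaab: 5b undefined. 5b->0: no, a/baaab meet in 0. 5b->1: no, c/baaab meet in 1. 5b->2: no, cb/baaab meet in 2. 5b->3: no, acbbc/baaab meet in 3. 5b->4: ok.
baaac: 5c undefined. 5c->0: ok.
acbcaa: 5a undefined. 5a->0: no, a/acbcaa meet in 0. 5a->1: no, c/acbcaa meet in 1. 5a->2: no, cb/acbcaa meet in 2. 5a->3: no, acbbc/acbcaa meet in 3. 5a->4: ok.
All examples now run through 6 states with every (state, symbol) defined. Accept strings end in {0,1,2,3,5}, Reject strings end in {4}; accept={0,1,2,3,5}.

states=6 start=0 accept={0,1,2,3,5} delta: 0a->0 0b->1 0c->1 1a->2 1b->2 1c->3 2a->4 2b->1 2c->4 3a->0 3b->2 3c->4 4a->5 4b->1 4c->0 5a->4 5b->4 5c->0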